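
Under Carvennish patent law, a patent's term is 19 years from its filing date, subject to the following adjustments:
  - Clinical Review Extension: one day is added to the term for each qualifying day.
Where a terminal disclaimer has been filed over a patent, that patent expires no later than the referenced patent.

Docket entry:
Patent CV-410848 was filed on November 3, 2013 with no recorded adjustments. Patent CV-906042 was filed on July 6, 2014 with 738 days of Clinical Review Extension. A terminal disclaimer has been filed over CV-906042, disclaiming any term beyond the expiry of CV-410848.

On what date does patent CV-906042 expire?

Natural term of CV-906042:
  Base: filing + 19 years → 6 July 2033.
  Clinical Review Extension: +738 days → 14 July 2035.
Expiry of referenced patent CV-410848:
  Base: filing + 19 years → 3 November 2032.
Terminal disclaimer: CV-906042 expires on the earlier of 14 July 2035 and 3 November 2032.

November 3, 2032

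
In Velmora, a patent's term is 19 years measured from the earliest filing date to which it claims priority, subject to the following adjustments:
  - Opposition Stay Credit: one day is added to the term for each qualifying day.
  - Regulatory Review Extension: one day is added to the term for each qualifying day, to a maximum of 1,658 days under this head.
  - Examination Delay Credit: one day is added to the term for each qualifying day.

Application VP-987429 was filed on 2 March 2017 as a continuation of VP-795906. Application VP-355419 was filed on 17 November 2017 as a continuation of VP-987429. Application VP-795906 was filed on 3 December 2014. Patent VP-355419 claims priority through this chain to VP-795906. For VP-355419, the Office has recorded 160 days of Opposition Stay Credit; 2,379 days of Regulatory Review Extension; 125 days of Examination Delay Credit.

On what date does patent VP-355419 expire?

Earliest priority filing: 3 December 2014.
Base term: 3 December 2014 + 19 years → 3 December 2033.
Opposition Stay Credit: +160 days → 12 May 2034.
Regulatory Review Extension: 2379 days claimed exceeds the 1658-day cap, so +1658 days → 25 November 2038.
Examination Delay Credit: +125 days → 30 March 2039.

March 30, 2039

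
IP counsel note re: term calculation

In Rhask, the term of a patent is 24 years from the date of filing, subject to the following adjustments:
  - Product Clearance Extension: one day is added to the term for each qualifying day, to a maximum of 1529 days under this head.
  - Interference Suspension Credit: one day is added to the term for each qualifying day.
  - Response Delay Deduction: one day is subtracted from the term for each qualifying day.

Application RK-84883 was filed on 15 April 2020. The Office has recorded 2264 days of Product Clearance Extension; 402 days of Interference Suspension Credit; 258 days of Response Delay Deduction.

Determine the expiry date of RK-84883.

Base term: filing date + 24 years → 15 April 2044.
Product Clearance Extension: 2264 days claimed exceeds the 1529-day cap, so +1529 days → 22 June 2048.
Interference Suspension Credit: +402 days → 29 July 2049.
Response Delay Deduction: −258 days → 13 November 2048.

November 13, 2048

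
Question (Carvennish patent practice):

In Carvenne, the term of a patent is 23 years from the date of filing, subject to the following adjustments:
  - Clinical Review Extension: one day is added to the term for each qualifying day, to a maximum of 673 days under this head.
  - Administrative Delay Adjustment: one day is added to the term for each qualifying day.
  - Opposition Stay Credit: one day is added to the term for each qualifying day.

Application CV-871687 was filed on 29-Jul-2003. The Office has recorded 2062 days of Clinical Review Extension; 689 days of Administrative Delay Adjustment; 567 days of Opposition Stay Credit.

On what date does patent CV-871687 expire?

November 9, 2031

Base term: filing date + 23 years → 29 July 2026.
Clinical Review Extension: 2062 days claimed exceeds the 673-day cap, so +673 days → 1 June 2028.
Administrative Delay Adjustment: +689 days → 21 April 2030.
Opposition Stay Credit: +567 days → 9 November 2031.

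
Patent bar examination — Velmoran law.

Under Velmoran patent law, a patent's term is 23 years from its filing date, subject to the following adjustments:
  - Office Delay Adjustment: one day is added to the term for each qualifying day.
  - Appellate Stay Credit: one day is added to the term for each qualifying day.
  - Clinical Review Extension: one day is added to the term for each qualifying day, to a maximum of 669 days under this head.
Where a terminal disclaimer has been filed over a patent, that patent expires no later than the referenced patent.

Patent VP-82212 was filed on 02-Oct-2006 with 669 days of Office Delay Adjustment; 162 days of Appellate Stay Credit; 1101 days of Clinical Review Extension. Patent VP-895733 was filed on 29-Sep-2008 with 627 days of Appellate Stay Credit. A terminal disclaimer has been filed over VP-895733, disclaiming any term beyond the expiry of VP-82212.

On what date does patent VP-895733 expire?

Natural term of VP-895733:
  Base: filing + 23 years → 29 September 2031.
  Appellate Stay Credit: +627 days → 17 June 2033.
Expiry of referenced patent VP-82212:
  Base: filing + 23 years → 2 October 2029.
  Office Delay Adjustment: +669 days → 2 August 2031.
  Appellate Stay Credit: +162 days → 11 January 2032.
  Clinical Review Extension: 1101 days claimed exceeds the 669-day cap, so +669 days → 10 November 2033.
Terminal disclaimer: VP-895733 expires on the earlier of 17 June 2033 and 10 November 2033.

June 17, 2033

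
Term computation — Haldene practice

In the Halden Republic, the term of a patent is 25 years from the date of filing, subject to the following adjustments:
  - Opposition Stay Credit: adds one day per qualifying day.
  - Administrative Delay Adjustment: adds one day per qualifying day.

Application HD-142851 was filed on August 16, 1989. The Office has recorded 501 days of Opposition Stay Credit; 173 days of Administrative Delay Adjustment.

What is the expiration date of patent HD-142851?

2016-06-20

Base term: filing date + 25 years → 16 August 2014.
Opposition Stay Credit: +501 days → 30 December 2015.
Administrative Delay Adjustment: +173 days → 20 June 2016.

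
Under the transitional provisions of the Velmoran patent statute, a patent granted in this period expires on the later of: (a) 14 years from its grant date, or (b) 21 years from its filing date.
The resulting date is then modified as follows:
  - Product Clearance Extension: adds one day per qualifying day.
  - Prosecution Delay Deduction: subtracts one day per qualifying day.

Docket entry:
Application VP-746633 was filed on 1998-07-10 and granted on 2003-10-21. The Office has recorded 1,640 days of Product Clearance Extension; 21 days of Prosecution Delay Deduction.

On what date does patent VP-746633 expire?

2023-12-15

(a) grant + 14 years → 21 October 2017.
(b) filing + 21 years → 10 July 2019.
Later of the two: 10 July 2019.
Product Clearance Extension: +1640 days → 5 January 2024.
Prosecution Delay Deduction: −21 days → 15 December 2023.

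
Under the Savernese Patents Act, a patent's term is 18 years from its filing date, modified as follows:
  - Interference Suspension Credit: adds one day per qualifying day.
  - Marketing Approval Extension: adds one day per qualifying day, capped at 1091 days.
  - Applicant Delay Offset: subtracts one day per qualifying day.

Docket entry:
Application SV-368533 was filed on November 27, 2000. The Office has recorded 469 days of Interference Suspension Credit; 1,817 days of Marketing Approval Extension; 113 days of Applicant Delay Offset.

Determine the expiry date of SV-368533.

Base term: filing date + 18 years → 27 November 2018.
Interference Suspension Credit: +469 days → 10 March 2020.
Marketing Approval Extension: 1817 days claimed exceeds the 1091-day cap, so +1091 days → 6 March 2023.
Applicant Delay Offset: −113 days → 13 November 2022.

November 13, 2022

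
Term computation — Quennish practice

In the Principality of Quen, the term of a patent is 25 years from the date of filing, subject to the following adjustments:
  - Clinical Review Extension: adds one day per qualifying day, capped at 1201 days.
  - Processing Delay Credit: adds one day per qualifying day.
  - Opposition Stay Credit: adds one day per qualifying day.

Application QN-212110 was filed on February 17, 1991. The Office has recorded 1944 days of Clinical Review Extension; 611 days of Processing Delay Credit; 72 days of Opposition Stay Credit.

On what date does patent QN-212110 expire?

Base term: filing date + 25 years → 17 February 2016.
Clinical Review Extension: 1944 days claimed exceeds the 1201-day cap, so +1201 days → 2 June 2019.
Processing Delay Credit: +611 days → 2 February 2021.
Opposition Stay Credit: +72 days → 15 April 2021.

2021-04-15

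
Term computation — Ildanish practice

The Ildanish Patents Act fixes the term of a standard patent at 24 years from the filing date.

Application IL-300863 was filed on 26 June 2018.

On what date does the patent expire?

2042-06-26

Filing date + 24 years → 26 June 2042.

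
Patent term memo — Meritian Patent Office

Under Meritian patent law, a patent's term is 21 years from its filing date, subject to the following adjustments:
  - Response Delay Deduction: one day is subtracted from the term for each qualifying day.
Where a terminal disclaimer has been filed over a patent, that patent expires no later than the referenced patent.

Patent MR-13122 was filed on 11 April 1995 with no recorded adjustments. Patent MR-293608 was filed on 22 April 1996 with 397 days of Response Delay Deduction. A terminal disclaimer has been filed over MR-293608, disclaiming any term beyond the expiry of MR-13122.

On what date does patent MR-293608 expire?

March 21, 2016

Natural term of MR-293608:
  Base: filing + 21 years → 22 April 2017.
  Response Delay Deduction: −397 days → 21 March 2016.
Expiry of referenced patent MR-13122:
  Base: filing + 21 years → 11 April 2016.
Terminal disclaimer: MR-293608 expires on the earlier of 21 March 2016 and 11 April 2016.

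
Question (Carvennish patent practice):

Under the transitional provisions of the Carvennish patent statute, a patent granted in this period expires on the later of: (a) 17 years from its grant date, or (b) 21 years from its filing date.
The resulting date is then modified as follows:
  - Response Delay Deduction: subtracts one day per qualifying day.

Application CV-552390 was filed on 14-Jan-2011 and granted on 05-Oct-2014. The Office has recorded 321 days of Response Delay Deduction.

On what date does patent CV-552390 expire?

(a) grant + 17 years → 5 October 2031.
(b) filing + 21 years → 14 January 2032.
Later of the two: 14 January 2032.
Response Delay Deduction: −321 days → 27 February 2031.

2031-02-27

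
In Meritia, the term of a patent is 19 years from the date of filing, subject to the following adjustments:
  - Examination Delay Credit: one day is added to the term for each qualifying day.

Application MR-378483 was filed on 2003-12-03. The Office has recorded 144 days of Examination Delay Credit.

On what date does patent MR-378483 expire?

2023-04-26

Base term: filing date + 19 years → 3 December 2022.
Examination Delay Credit: +144 days → 26 April 2023.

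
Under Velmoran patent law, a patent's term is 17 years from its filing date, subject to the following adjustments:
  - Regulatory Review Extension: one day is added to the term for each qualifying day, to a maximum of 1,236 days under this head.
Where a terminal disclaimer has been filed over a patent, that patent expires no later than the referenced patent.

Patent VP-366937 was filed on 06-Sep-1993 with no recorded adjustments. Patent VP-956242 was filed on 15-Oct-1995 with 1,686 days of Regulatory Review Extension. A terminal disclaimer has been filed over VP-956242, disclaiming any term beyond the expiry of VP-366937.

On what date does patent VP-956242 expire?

2010-09-06

Natural term of VP-956242:
  Base: filing + 17 years → 15 October 2012.
  Regulatory Review Extension: 1686 days claimed exceeds the 1236-day cap, so +1236 days → 4 March 2016.
Expiry of referenced patent VP-366937:
  Base: filing + 17 years → 6 September 2010.
Terminal disclaimer: VP-956242 expires on the earlier of 4 March 2016 and 6 September 2010.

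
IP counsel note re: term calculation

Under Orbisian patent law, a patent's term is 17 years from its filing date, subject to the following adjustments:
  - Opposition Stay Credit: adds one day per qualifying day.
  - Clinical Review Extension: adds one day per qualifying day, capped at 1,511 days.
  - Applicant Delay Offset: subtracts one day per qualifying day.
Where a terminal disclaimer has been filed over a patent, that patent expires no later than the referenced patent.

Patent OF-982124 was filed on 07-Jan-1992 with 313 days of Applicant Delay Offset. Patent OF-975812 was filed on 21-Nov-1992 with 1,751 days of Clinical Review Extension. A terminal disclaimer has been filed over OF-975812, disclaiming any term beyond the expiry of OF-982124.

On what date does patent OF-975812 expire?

2008-02-29

Natural term of OF-975812:
  Base: filing + 17 years → 21 November 2009.
  Clinical Review Extension: 1751 days claimed exceeds the 1511-day cap, so +1511 days → 10 January 2014.
Expiry of referenced patent OF-982124:
  Base: filing + 17 years → 7 January 2009.
  Applicant Delay Offset: −313 days → 29 February 2008.
Terminal disclaimer: OF-975812 expires on the earlier of 10 January 2014 and 29 February 2008.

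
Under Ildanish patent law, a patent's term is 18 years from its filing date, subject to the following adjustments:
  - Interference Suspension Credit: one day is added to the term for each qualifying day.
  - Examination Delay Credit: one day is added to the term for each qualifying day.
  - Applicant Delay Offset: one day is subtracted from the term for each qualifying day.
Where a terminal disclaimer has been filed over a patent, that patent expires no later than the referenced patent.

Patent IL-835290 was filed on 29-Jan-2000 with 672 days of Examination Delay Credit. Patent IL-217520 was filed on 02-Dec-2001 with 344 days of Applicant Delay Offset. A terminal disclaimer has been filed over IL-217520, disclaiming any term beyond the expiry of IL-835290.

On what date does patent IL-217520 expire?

2018-12-23

Natural term of IL-217520:
  Base: filing + 18 years → 2 December 2019.
  Applicant Delay Offset: −344 days → 23 December 2018.
Expiry of referenced patent IL-835290:
  Base: filing + 18 years → 29 January 2018.
  Examination Delay Credit: +672 days → 2 December 2019.
Terminal disclaimer: IL-217520 expires on the earlier of 23 December 2018 and 2 December 2019.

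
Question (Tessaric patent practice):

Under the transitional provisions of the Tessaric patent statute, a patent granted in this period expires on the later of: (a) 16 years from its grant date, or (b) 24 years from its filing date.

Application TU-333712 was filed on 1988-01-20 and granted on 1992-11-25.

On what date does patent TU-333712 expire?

(a) grant + 16 years → 25 November 2008.
(b) filing + 24 years → 20 January 2012.
Later of the two: 20 January 2012.

2012-01-20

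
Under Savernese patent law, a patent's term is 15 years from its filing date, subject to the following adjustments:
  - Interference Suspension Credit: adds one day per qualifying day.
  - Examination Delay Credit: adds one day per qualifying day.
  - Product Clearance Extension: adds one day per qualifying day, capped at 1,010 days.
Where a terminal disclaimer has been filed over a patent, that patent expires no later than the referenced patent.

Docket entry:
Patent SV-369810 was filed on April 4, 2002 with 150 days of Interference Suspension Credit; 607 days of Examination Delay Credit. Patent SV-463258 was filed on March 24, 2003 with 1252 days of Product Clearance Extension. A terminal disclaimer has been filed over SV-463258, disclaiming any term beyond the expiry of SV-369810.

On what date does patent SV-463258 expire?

Natural term of SV-463258:
  Base: filing + 15 years → 24 March 2018.
  Product Clearance Extension: 1252 days claimed exceeds the 1010-day cap, so +1010 days → 28 December 2020.
Expiry of referenced patent SV-369810:
  Base: filing + 15 years → 4 April 2017.
  Interference Suspension Credit: +150 days → 1 September 2017.
  Examination Delay Credit: +607 days → 1 May 2019.
Terminal disclaimer: SV-463258 expires on the earlier of 28 December 2020 and 1 May 2019.

May 1, 2019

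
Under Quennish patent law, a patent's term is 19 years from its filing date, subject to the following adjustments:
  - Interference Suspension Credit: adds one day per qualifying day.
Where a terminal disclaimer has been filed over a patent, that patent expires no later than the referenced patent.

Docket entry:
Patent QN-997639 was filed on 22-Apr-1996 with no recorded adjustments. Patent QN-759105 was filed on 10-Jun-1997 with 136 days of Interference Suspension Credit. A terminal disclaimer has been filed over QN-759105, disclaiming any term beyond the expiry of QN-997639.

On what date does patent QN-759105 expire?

April 22, 2015

Natural term of QN-759105:
  Base: filing + 19 years → 10 June 2016.
  Interference Suspension Credit: +136 days → 24 October 2016.
Expiry of referenced patent QN-997639:
  Base: filing + 19 years → 22 April 2015.
Terminal disclaimer: QN-759105 expires on the earlier of 24 October 2016 and 22 April 2015.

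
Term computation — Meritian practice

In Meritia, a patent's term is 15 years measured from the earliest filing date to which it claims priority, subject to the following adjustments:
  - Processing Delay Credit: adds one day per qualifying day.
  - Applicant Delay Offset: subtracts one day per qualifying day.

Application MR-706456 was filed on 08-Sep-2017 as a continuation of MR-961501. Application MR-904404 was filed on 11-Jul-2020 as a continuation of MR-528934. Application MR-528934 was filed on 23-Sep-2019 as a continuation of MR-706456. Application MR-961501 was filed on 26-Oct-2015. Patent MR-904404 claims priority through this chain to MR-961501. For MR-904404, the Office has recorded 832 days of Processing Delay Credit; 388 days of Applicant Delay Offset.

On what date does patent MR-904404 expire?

Earliest priority filing: 26 October 2015.
Base term: 26 October 2015 + 15 years → 26 October 2030.
Processing Delay Credit: +832 days → 4 February 2033.
Applicant Delay Offset: −388 days → 13 January 2032.

2032-01-13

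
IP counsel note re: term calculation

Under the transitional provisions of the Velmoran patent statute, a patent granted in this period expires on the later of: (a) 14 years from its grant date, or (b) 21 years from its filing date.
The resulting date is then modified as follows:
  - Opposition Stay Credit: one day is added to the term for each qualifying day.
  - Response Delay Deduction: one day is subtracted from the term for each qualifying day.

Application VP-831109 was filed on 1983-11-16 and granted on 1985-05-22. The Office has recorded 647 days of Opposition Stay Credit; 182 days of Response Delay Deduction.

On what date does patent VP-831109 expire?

February 24, 2006

(a) grant + 14 years → 22 May 1999.
(b) filing + 21 years → 16 November 2004.
Later of the two: 16 November 2004.
Opposition Stay Credit: +647 days → 25 August 2006.
Response Delay Deduction: −182 days → 24 February 2006.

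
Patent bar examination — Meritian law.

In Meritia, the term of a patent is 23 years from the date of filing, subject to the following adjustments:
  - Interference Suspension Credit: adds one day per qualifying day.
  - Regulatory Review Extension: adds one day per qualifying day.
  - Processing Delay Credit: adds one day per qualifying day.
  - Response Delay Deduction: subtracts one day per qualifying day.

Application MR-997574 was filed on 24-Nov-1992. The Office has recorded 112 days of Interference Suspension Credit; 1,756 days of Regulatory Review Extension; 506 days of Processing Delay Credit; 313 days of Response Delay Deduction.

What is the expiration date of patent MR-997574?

Base term: filing date + 23 years → 24 November 2015.
Interference Suspension Credit: +112 days → 15 March 2016.
Regulatory Review Extension: +1756 days → 4 January 2021.
Processing Delay Credit: +506 days → 25 May 2022.
Response Delay Deduction: −313 days → 16 July 2021.

July 16, 2021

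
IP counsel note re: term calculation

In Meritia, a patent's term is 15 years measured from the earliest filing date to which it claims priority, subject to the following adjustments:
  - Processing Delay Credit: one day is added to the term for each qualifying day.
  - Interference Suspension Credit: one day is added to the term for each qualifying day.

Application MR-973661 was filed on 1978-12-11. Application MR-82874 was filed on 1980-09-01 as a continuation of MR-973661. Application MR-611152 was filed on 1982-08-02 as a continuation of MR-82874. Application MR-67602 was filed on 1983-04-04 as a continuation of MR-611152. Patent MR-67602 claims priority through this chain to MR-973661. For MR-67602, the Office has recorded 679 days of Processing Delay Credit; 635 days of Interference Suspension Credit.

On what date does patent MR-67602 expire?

Earliest priority filing: 11 December 1978.
Base term: 11 December 1978 + 15 years → 11 December 1993.
Processing Delay Credit: +679 days → 21 October 1995.
Interference Suspension Credit: +635 days → 17 July 1997.

1997-07-17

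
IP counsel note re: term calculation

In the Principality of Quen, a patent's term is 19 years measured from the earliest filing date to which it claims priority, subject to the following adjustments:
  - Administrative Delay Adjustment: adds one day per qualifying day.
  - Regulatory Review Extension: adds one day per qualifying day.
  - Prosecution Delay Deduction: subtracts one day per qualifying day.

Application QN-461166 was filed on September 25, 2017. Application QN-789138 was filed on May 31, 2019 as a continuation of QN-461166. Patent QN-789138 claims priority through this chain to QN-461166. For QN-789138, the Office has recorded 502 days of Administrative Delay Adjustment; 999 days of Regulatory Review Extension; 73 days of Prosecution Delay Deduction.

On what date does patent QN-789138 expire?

2040-08-23

Earliest priority filing: 25 September 2017.
Base term: 25 September 2017 + 19 years → 25 September 2036.
Administrative Delay Adjustment: +502 days → 9 February 2038.
Regulatory Review Extension: +999 days → 4 November 2040.
Prosecution Delay Deduction: −73 days → 23 August 2040.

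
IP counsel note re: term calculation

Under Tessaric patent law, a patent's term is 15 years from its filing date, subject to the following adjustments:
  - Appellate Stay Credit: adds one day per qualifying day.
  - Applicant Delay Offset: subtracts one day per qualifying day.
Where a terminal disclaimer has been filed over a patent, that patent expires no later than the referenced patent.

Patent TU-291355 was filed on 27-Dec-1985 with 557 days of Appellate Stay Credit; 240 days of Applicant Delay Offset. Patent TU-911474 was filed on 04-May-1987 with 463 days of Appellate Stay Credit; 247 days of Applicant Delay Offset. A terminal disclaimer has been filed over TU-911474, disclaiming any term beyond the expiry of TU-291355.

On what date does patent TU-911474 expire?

Natural term of TU-911474:
  Base: filing + 15 years → 4 May 2002.
  Appellate Stay Credit: +463 days → 10 August 2003.
  Applicant Delay Offset: −247 days → 6 December 2002.
Expiry of referenced patent TU-291355:
  Base: filing + 15 years → 27 December 2000.
  Appellate Stay Credit: +557 days → 7 July 2002.
  Applicant Delay Offset: −240 days → 9 November 2001.
Terminal disclaimer: TU-911474 expires on the earlier of 6 December 2002 and 9 November 2001.

November 9, 2001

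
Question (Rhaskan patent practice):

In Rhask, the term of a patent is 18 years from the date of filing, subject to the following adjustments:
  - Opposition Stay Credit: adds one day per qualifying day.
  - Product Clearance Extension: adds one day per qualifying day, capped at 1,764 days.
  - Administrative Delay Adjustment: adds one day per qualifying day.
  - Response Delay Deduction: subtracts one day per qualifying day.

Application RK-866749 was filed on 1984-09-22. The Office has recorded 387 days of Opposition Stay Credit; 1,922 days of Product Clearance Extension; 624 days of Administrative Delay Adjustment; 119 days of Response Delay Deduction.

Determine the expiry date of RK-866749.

Base term: filing date + 18 years → 22 September 2002.
Opposition Stay Credit: +387 days → 14 October 2003.
Product Clearance Extension: 1922 days claimed exceeds the 1764-day cap, so +1764 days → 12 August 2008.
Administrative Delay Adjustment: +624 days → 28 April 2010.
Response Delay Deduction: −119 days → 30 December 2009.

December 30, 2009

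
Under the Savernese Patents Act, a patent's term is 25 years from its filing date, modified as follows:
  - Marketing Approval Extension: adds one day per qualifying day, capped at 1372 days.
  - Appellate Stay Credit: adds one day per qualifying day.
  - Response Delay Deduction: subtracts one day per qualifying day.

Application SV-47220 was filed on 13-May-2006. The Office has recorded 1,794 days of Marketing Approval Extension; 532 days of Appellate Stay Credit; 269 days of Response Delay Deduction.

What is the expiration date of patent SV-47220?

Base term: filing date + 25 years → 13 May 2031.
Marketing Approval Extension: 1794 days claimed exceeds the 1372-day cap, so +1372 days → 13 February 2035.
Appellate Stay Credit: +532 days → 29 July 2036.
Response Delay Deduction: −269 days → 3 November 2035.

2035-11-03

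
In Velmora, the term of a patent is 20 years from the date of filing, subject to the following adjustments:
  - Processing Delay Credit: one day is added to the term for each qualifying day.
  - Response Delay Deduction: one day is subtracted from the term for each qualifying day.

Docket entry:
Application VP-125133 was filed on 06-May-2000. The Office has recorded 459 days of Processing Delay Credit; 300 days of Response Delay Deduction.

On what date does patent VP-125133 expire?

Base term: filing date + 20 years → 6 May 2020.
Processing Delay Credit: +459 days → 8 August 2021.
Response Delay Deduction: −300 days → 12 October 2020.

2020-10-12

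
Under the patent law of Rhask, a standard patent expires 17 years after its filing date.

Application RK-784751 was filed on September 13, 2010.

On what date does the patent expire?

2027-09-13

Filing date + 17 years → 13 September 2027.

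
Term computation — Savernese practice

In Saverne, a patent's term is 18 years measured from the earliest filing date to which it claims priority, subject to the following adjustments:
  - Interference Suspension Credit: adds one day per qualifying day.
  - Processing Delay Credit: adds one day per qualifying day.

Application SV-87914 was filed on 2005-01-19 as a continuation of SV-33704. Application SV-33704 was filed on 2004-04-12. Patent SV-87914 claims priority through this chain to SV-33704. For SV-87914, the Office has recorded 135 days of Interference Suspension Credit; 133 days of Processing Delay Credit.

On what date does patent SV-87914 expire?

Earliest priority filing: 12 April 2004.
Base term: 12 April 2004 + 18 years → 12 April 2022.
Interference Suspension Credit: +135 days → 25 August 2022.
Processing Delay Credit: +133 days → 5 January 2023.

2023-01-05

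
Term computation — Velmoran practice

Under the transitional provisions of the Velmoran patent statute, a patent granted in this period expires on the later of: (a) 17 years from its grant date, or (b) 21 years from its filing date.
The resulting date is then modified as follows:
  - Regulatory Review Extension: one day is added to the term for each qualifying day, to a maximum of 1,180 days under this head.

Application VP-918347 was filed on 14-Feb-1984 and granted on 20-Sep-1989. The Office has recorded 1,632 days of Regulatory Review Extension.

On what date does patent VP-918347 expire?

(a) grant + 17 years → 20 September 2006.
(b) filing + 21 years → 14 February 2005.
Later of the two: 20 September 2006.
Regulatory Review Extension: 1632 days claimed exceeds the 1180-day cap, so +1180 days → 13 December 2009.

December 13, 2009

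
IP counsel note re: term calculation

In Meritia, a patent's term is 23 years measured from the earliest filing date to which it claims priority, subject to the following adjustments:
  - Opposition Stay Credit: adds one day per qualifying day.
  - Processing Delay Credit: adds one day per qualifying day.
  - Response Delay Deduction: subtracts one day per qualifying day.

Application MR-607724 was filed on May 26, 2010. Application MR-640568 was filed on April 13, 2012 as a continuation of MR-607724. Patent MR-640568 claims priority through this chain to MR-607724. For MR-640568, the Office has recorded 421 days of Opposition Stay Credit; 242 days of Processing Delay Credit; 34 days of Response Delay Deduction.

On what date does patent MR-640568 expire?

Earliest priority filing: 26 May 2010.
Base term: 26 May 2010 + 23 years → 26 May 2033.
Opposition Stay Credit: +421 days → 21 July 2034.
Processing Delay Credit: +242 days → 20 March 2035.
Response Delay Deduction: −34 days → 14 February 2035.

2035-02-14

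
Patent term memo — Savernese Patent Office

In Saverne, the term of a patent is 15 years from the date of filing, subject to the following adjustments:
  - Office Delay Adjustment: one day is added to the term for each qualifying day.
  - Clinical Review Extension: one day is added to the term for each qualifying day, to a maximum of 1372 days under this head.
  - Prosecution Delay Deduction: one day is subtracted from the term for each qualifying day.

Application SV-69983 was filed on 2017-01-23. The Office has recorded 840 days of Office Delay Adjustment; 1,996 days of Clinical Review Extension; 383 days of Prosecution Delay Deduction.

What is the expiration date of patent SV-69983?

2037-01-25

Base term: filing date + 15 years → 23 January 2032.
Office Delay Adjustment: +840 days → 12 May 2034.
Clinical Review Extension: 1996 days claimed exceeds the 1372-day cap, so +1372 days → 12 February 2038.
Prosecution Delay Deduction: −383 days → 25 January 2037.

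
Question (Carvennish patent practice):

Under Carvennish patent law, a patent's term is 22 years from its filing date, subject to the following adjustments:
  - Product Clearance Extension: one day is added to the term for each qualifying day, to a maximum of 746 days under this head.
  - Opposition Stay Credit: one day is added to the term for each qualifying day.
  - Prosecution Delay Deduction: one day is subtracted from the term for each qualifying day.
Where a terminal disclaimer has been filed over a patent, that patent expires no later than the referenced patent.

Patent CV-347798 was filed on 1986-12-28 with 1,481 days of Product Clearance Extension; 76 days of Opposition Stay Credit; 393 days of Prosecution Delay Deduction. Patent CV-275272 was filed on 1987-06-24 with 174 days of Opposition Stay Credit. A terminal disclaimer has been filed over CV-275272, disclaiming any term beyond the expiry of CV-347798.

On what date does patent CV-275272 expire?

December 15, 2009

Natural term of CV-275272:
  Base: filing + 22 years → 24 June 2009.
  Opposition Stay Credit: +174 days → 15 December 2009.
Expiry of referenced patent CV-347798:
  Base: filing + 22 years → 28 December 2008.
  Product Clearance Extension: 1481 days claimed exceeds the 746-day cap, so +746 days → 13 January 2011.
  Opposition Stay Credit: +76 days → 30 March 2011.
  Prosecution Delay Deduction: −393 days → 2 March 2010.
Terminal disclaimer: CV-275272 expires on the earlier of 15 December 2009 and 2 March 2010.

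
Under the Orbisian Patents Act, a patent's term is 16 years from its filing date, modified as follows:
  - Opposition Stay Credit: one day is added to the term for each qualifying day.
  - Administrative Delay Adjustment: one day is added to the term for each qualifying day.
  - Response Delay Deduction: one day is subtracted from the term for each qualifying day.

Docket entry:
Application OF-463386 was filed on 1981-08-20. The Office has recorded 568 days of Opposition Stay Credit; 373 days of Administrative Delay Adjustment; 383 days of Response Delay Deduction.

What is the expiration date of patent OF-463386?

Base term: filing date + 16 years → 20 August 1997.
Opposition Stay Credit: +568 days → 11 March 1999.
Administrative Delay Adjustment: +373 days → 18 March 2000.
Response Delay Deduction: −383 days → 1 March 1999.

1999-03-01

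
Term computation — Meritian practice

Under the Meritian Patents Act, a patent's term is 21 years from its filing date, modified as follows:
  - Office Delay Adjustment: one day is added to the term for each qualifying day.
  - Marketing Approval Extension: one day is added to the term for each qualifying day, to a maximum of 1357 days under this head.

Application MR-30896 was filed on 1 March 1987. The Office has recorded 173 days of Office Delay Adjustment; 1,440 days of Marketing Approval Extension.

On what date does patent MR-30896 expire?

Base term: filing date + 21 years → 1 March 2008.
Office Delay Adjustment: +173 days → 21 August 2008.
Marketing Approval Extension: 1440 days claimed exceeds the 1357-day cap, so +1357 days → 9 May 2012.

May 9, 2012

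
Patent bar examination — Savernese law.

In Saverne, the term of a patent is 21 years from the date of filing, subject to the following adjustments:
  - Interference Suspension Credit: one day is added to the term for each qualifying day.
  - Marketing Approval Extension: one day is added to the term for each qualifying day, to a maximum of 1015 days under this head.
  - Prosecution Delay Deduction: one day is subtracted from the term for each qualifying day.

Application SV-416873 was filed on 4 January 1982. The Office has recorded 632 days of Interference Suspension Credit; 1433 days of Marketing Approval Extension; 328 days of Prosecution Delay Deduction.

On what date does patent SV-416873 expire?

Base term: filing date + 21 years → 4 January 2003.
Interference Suspension Credit: +632 days → 27 September 2004.
Marketing Approval Extension: 1433 days claimed exceeds the 1015-day cap, so +1015 days → 9 July 2007.
Prosecution Delay Deduction: −328 days → 15 August 2006.

August 15, 2006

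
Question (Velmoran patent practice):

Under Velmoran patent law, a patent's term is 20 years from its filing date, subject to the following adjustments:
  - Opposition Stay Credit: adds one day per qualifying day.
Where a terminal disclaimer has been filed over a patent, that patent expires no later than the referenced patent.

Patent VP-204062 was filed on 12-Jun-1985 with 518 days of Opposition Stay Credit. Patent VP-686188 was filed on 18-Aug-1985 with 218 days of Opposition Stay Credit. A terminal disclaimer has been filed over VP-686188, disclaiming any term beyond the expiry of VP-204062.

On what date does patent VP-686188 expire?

Natural term of VP-686188:
  Base: filing + 20 years → 18 August 2005.
  Opposition Stay Credit: +218 days → 24 March 2006.
Expiry of referenced patent VP-204062:
  Base: filing + 20 years → 12 June 2005.
  Opposition Stay Credit: +518 days → 12 November 2006.
Terminal disclaimer: VP-686188 expires on the earlier of 24 March 2006 and 12 November 2006.

March 24, 2006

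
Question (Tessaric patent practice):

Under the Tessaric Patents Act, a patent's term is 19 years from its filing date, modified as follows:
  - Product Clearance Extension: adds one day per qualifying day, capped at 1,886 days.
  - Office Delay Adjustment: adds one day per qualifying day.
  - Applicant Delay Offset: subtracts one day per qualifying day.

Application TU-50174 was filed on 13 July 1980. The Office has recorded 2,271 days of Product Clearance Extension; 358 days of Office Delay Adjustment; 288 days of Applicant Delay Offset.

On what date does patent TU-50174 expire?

Base term: filing date + 19 years → 13 July 1999.
Product Clearance Extension: 2271 days claimed exceeds the 1886-day cap, so +1886 days → 10 September 2004.
Office Delay Adjustment: +358 days → 3 September 2005.
Applicant Delay Offset: −288 days → 19 November 2004.

2004-11-19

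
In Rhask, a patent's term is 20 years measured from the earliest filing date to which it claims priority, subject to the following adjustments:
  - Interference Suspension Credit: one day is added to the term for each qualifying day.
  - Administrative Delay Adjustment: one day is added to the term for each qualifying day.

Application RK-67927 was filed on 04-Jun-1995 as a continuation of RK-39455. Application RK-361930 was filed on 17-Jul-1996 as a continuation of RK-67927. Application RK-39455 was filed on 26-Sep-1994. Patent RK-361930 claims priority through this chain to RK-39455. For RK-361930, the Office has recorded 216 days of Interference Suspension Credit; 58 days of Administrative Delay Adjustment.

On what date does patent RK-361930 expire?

June 27, 2015

Earliest priority filing: 26 September 1994.
Base term: 26 September 1994 + 20 years → 26 September 2014.
Interference Suspension Credit: +216 days → 30 April 2015.
Administrative Delay Adjustment: +58 days → 27 June 2015.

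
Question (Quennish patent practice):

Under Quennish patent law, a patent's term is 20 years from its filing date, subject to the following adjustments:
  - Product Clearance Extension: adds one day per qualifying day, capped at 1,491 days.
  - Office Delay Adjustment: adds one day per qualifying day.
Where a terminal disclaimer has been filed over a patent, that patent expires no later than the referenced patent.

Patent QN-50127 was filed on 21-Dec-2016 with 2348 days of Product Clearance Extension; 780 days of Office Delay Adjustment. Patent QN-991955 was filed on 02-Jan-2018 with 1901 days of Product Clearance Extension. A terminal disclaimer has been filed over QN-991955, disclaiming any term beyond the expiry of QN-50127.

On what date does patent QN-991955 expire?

Natural term of QN-991955:
  Base: filing + 20 years → 2 January 2038.
  Product Clearance Extension: 1901 days claimed exceeds the 1491-day cap, so +1491 days → 1 February 2042.
Expiry of referenced patent QN-50127:
  Base: filing + 20 years → 21 December 2036.
  Product Clearance Extension: 2348 days claimed exceeds the 1491-day cap, so +1491 days → 20 January 2041.
  Office Delay Adjustment: +780 days → 11 March 2043.
Terminal disclaimer: QN-991955 expires on the earlier of 1 February 2042 and 11 March 2043.

2042-02-01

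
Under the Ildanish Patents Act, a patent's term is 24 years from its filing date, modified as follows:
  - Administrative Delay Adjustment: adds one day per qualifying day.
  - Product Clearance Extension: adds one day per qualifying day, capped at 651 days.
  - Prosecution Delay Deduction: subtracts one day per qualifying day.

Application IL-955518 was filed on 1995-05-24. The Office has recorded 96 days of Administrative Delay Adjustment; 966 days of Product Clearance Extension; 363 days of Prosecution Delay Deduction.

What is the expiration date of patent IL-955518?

Base term: filing date + 24 years → 24 May 2019.
Administrative Delay Adjustment: +96 days → 28 August 2019.
Product Clearance Extension: 966 days claimed exceeds the 651-day cap, so +651 days → 9 June 2021.
Prosecution Delay Deduction: −363 days → 11 June 2020.

June 11, 2020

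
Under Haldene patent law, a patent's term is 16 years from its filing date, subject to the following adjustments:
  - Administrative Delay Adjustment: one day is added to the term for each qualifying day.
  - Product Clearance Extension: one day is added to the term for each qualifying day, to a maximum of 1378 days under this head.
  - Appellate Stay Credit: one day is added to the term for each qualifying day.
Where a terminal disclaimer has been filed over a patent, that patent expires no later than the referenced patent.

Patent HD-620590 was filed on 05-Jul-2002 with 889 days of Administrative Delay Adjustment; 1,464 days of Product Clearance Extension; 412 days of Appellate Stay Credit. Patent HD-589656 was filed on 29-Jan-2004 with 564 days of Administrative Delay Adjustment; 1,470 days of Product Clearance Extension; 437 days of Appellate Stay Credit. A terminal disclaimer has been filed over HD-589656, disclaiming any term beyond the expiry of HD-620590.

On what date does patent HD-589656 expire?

Natural term of HD-589656:
  Base: filing + 16 years → 29 January 2020.
  Administrative Delay Adjustment: +564 days → 15 August 2021.
  Product Clearance Extension: 1470 days claimed exceeds the 1378-day cap, so +1378 days → 24 May 2025.
  Appellate Stay Credit: +437 days → 4 August 2026.
Expiry of referenced patent HD-620590:
  Base: filing + 16 years → 5 July 2018.
  Administrative Delay Adjustment: +889 days → 10 December 2020.
  Product Clearance Extension: 1464 days claimed exceeds the 1378-day cap, so +1378 days → 18 September 2024.
  Appellate Stay Credit: +412 days → 4 November 2025.
Terminal disclaimer: HD-589656 expires on the earlier of 4 August 2026 and 4 November 2025.

November 4, 2025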